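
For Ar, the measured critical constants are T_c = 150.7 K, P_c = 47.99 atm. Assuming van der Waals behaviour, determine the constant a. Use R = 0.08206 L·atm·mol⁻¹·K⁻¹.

From T_c = 8a/(27Rb) and P_c = a/(27b²): a = 27 R² T_c²/(64 P_c).
a = 27×(0.08206)²×(150.7)²/(64×47.99) = 4129.1/3071.4 = 1.344 L²·atm/mol²

a ≈ 1.344 L²·atm/mol²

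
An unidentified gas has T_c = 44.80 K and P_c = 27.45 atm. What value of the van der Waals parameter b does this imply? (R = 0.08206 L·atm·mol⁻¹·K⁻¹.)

b ≈ 0.01674 L/mol

From T_c = 8a/(27Rb) and P_c = a/(27b²): b = R T_c/(8 P_c).
b = (0.08206)(44.80)/(8×27.45) = 3.6763/219.60 = 0.01674 L/mol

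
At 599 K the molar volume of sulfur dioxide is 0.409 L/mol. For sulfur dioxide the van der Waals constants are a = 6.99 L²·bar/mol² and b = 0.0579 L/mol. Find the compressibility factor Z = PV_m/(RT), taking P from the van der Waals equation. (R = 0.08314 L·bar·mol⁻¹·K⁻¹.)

P = RT/(V_m − b) − a/V_m² = (0.08314)(599)/(0.409 − 0.0579) − 6.99/(0.409)²
  = 49.801/0.35110 − 41.786 = 141.84 − 41.786 = 100.05 bar
Z = PV_m/(RT) = (100.05)(0.409)/((0.08314)(599)) = 40.920/49.801 = 0.8217

Z ≈ 0.8217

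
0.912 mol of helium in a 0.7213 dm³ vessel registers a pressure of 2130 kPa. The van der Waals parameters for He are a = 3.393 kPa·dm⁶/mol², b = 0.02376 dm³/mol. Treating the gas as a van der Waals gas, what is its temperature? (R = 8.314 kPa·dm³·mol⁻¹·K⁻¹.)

T ≈ 197.0 K

T = (P + a n²/V²)(V − nb)/(nR)
P + a n²/V² = 2130 + (3.393)(0.912)²/(0.7213)² = 2135.4 kPa
V − nb = 0.7213 − (0.912)(0.02376) = 0.69963 dm³
T = (2135.4)(0.69963)/((0.912)(8.314)) = 197.0 K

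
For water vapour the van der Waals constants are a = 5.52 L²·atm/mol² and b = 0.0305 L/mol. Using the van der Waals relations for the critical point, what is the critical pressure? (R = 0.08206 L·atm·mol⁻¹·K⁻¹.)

For a van der Waals gas, P_c = a/(27b²).
P_c = 5.52/(27×(0.0305)²) = 5.52/0.025117 = 219.8 atm

P_c ≈ 219.8 atm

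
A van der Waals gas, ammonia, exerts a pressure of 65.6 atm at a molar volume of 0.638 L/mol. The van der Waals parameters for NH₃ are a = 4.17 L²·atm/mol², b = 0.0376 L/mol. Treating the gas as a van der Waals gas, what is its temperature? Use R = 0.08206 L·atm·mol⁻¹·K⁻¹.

T ≈ 554.9 K

T = (P + a/V_m²)(V_m − b)/R
P + a/V_m² = 65.6 + 4.17/(0.638)² = 75.845 atm
V_m − b = 0.638 − 0.0376 = 0.60040 L/mol
T = (75.845)(0.60040)/0.08206 = 554.9 K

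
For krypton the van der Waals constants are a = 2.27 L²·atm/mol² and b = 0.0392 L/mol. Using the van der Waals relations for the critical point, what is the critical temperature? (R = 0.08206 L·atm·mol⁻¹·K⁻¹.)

For a van der Waals gas, T_c = 8a/(27Rb).
T_c = 8×2.27/(27×0.08206×0.0392) = 18.160/0.086852 = 209.1 K

T_c ≈ 209.1 K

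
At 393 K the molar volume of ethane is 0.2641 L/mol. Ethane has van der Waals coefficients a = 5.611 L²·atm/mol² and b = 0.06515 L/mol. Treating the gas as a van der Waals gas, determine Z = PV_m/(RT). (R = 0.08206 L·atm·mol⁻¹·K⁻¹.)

P = RT/(V_m − b) − a/V_m² = (0.08206)(393)/(0.2641 − 0.06515) − 5.611/(0.2641)²
  = 32.250/0.19895 − 80.446 = 162.10 − 80.446 = 81.65 atm
Z = PV_m/(RT) = (81.65)(0.2641)/((0.08206)(393)) = 21.564/32.250 = 0.6687

Z ≈ 0.6687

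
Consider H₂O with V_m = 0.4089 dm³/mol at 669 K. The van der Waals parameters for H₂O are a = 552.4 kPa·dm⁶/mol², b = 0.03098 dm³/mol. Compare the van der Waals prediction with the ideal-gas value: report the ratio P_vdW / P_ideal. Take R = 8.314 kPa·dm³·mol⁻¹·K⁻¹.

P_vdW / P_ideal ≈ 0.8391

Ideal: P_ideal = RT/V_m = (8.314)(669)/0.4089 = 13602.5 kPa
vdW: P = RT/(V_m − b) − a/V_m² = 5562.07/0.377920 − 552.4/0.167199 = 14717.6 − 3303.85 = 11413.8 kPa
Ratio = 11413.8/13602.5 = 0.8391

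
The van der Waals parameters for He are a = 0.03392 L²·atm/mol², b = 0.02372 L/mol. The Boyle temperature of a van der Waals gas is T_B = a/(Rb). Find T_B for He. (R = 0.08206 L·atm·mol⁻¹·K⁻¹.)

T_B ≈ 17.43 K

For a van der Waals gas the second virial coefficient B₂ = b − a/(RT) vanishes at T_B = a/(Rb).
T_B = 0.03392/(0.08206×0.02372) = 0.03392/0.0019465 = 17.43 K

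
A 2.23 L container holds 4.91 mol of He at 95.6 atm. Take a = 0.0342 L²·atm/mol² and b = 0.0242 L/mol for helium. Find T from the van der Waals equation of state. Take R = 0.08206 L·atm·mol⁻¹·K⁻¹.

T = (P + a n²/V²)(V − nb)/(nR)
P + a n²/V² = 95.6 + (0.0342)(4.91)²/(2.23)² = 95.766 atm
V − nb = 2.23 − (4.91)(0.0242) = 2.1112 L
T = (95.766)(2.1112)/((4.91)(0.08206)) = 501.8 K

T ≈ 501.8 K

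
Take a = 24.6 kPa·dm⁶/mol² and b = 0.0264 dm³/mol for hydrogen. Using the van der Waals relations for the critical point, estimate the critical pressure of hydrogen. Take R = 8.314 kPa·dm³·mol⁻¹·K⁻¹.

P_c ≈ 1307 kPa

For a van der Waals gas, P_c = a/(27b²).
P_c = 24.6/(27×(0.0264)²) = 24.6/0.018818 = 1307 kPa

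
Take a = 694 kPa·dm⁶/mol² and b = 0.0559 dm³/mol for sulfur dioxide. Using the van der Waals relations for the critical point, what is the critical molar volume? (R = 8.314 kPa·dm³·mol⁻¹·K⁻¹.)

For a van der Waals gas, V_m,c = 3b.
V_m,c = 3×0.0559 = 0.1677 dm³/mol

V_m,c ≈ 0.1677 dm³/mol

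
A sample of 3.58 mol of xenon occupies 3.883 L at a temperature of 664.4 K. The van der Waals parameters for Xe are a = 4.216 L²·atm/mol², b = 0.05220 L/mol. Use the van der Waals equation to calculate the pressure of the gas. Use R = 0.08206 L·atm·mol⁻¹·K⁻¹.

P ≈ 49.22 atm

P = nRT/(V − nb) − a n²/V²
nRT/(V − nb) = (3.58)(0.08206)(664.4)/(3.883 − 3.58×0.05220) = 195.18/3.6961 = 52.807 atm
a n²/V² = (4.216)(3.58)²/(3.883)² = 3.5837 atm
P = 52.807 − 3.5837 = 49.22 atm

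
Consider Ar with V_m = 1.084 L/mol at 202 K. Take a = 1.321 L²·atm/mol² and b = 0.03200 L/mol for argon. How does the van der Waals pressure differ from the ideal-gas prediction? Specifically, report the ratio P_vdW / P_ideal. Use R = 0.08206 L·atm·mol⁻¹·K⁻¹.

P_vdW / P_ideal ≈ 0.9569

Ideal: P_ideal = RT/V_m = (0.08206)(202)/1.084 = 15.2916 atm
vdW: P = RT/(V_m − b) − a/V_m² = 16.5761/1.05200 − 1.321/1.17506 = 15.7567 − 1.12420 = 14.6325 atm
Ratio = 14.6325/15.2916 = 0.9569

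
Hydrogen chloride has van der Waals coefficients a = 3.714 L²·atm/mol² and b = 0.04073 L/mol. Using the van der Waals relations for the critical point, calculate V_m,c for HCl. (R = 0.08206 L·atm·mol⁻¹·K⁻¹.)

V_m,c ≈ 0.1222 L/mol

For a van der Waals gas, V_m,c = 3b.
V_m,c = 3×0.04073 = 0.1222 L/mol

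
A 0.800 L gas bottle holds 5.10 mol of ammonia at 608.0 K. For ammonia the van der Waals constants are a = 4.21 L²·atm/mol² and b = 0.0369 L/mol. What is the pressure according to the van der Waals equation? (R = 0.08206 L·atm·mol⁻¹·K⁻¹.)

P ≈ 244.8 atm

P = nRT/(V − nb) − a n²/V²
nRT/(V − nb) = (5.10)(0.08206)(608.0)/(0.800 − 5.10×0.0369) = 254.45/0.61181 = 415.90 atm
a n²/V² = (4.21)(5.10)²/(0.800)² = 171.10 atm
P = 415.90 − 171.10 = 244.8 atm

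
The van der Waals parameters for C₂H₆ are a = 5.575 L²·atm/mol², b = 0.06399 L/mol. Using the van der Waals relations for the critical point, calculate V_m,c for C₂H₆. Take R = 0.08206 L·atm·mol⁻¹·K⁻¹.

V_m,c ≈ 0.1920 L/mol

For a van der Waals gas, V_m,c = 3b.
V_m,c = 3×0.06399 = 0.1920 L/mol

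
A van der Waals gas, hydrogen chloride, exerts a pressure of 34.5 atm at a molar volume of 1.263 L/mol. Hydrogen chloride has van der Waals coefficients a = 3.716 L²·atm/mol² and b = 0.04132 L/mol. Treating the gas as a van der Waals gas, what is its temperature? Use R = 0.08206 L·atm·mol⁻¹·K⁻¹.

T = (P + a/V_m²)(V_m − b)/R
P + a/V_m² = 34.5 + 3.716/(1.263)² = 36.830 atm
V_m − b = 1.263 − 0.04132 = 1.2217 L/mol
T = (36.830)(1.2217)/0.08206 = 548.3 K

T ≈ 548.3 K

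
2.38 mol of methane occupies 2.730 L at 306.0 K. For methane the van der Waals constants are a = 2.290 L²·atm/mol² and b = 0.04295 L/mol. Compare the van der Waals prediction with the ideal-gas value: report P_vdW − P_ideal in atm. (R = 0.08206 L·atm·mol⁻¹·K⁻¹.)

ΔP ≈ -0.889 atm

Ideal: P_ideal = nRT/V = (2.38)(0.08206)(306.0)/2.730 = 21.8911 atm
vdW: P = nRT/(V − nb) − a n²/V² = 59.7627/2.62778 − 12.9715/7.45290 = 22.7427 − 1.74046 = 21.0022 atm
ΔP = 21.0022 − 21.8911 = -0.889 atm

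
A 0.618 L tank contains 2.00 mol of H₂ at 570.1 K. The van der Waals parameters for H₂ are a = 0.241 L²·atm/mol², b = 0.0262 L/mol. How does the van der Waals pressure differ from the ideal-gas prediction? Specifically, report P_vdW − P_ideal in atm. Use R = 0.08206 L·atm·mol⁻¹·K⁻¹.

Ideal: P_ideal = nRT/V = (2.00)(0.08206)(570.1)/0.618 = 151.399 atm
vdW: P = nRT/(V − nb) − a n²/V² = 93.5648/0.565600 − 0.964000/0.381924 = 165.426 − 2.52406 = 162.902 atm
ΔP = 162.902 − 151.399 = 11.50 atm

ΔP ≈ 11.50 atm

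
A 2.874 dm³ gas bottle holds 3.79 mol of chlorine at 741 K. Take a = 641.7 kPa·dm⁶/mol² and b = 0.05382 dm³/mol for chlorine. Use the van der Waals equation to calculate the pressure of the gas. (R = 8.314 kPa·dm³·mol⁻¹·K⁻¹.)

P = nRT/(V − nb) − a n²/V²
nRT/(V − nb) = (3.79)(8.314)(741)/(2.874 − 3.79×0.05382) = 23349/2.6700 = 8744.9 kPa
a n²/V² = (641.7)(3.79)²/(2.874)² = 1115.9 kPa
P = 8744.9 − 1115.9 = 7629 kPa

P ≈ 7629 kPa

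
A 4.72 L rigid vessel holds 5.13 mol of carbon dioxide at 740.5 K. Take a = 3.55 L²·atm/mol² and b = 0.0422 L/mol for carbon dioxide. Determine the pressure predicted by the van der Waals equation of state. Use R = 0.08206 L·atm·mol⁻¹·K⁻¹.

P = nRT/(V − nb) − a n²/V²
nRT/(V − nb) = (5.13)(0.08206)(740.5)/(4.72 − 5.13×0.0422) = 311.73/4.5035 = 69.219 atm
a n²/V² = (3.55)(5.13)²/(4.72)² = 4.1935 atm
P = 69.219 − 4.1935 = 65.03 atm

P ≈ 65.03 atm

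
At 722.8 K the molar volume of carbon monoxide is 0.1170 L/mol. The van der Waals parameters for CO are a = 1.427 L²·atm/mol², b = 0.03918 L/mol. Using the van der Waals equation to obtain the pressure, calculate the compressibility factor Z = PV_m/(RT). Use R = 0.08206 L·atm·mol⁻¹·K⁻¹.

P = RT/(V_m − b) − a/V_m² = (0.08206)(722.8)/(0.1170 − 0.03918) − 1.427/(0.1170)²
  = 59.313/0.077820 − 104.24 = 762.18 − 104.24 = 657.94 atm
Z = PV_m/(RT) = (657.94)(0.1170)/((0.08206)(722.8)) = 76.979/59.313 = 1.298

Z ≈ 1.298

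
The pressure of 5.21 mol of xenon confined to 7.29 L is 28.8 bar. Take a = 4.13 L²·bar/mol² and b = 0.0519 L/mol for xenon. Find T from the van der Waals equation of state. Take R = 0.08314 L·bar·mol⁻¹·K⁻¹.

T ≈ 500.9 K

T = (P + a n²/V²)(V − nb)/(nR)
P + a n²/V² = 28.8 + (4.13)(5.21)²/(7.29)² = 30.909 bar
V − nb = 7.29 − (5.21)(0.0519) = 7.0196 L
T = (30.909)(7.0196)/((5.21)(0.08314)) = 500.9 K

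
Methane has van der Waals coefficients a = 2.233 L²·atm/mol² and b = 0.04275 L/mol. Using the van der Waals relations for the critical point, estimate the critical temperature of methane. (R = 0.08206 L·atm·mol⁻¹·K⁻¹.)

For a van der Waals gas, T_c = 8a/(27Rb).
T_c = 8×2.233/(27×0.08206×0.04275) = 17.864/0.094718 = 188.6 K

T_c ≈ 188.6 K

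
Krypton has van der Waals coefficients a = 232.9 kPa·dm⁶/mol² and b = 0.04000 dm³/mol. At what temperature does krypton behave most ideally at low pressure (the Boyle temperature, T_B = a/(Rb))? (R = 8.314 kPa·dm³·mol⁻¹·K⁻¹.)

T_B ≈ 700.3 K

For a van der Waals gas the second virial coefficient B₂ = b − a/(RT) vanishes at T_B = a/(Rb).
T_B = 232.9/(8.314×0.04000) = 232.9/0.33256 = 700.3 K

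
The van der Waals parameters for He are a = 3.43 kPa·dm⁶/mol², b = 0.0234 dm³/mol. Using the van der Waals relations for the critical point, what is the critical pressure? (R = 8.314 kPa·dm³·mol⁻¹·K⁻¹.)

For a van der Waals gas, P_c = a/(27b²).
P_c = 3.43/(27×(0.0234)²) = 3.43/0.014784 = 232.0 kPa

P_c ≈ 232.0 kPa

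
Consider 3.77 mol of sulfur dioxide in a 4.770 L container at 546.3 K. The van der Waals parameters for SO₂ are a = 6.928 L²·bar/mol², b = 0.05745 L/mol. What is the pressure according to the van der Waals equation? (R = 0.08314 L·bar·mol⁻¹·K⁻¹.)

P = nRT/(V − nb) − a n²/V²
nRT/(V − nb) = (3.77)(0.08314)(546.3)/(4.770 − 3.77×0.05745) = 171.23/4.5534 = 37.605 bar
a n²/V² = (6.928)(3.77)²/(4.770)² = 4.3277 bar
P = 37.605 − 4.3277 = 33.28 bar

P ≈ 33.28 bar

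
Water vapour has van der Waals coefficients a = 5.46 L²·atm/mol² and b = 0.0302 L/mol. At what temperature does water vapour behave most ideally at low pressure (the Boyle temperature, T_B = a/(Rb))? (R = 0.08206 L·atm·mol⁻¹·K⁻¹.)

T_B ≈ 2203 K

For a van der Waals gas the second virial coefficient B₂ = b − a/(RT) vanishes at T_B = a/(Rb).
T_B = 5.46/(0.08206×0.0302) = 5.46/0.0024782 = 2203 K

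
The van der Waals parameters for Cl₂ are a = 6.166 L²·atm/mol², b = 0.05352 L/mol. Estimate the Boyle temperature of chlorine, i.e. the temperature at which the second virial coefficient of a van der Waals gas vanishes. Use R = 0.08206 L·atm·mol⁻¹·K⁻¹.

T_B ≈ 1404 K

For a van der Waals gas the second virial coefficient B₂ = b − a/(RT) vanishes at T_B = a/(Rb).
T_B = 6.166/(0.08206×0.05352) = 6.166/0.0043919 = 1404 K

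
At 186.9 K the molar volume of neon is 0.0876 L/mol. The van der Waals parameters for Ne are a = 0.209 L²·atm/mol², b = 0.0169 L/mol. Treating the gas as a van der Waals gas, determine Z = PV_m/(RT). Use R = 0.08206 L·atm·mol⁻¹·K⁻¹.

P = RT/(V_m − b) − a/V_m² = (0.08206)(186.9)/(0.0876 − 0.0169) − 0.209/(0.0876)²
  = 15.337/0.070700 − 27.236 = 216.93 − 27.236 = 189.69 atm
Z = PV_m/(RT) = (189.69)(0.0876)/((0.08206)(186.9)) = 16.617/15.337 = 1.083

Z ≈ 1.083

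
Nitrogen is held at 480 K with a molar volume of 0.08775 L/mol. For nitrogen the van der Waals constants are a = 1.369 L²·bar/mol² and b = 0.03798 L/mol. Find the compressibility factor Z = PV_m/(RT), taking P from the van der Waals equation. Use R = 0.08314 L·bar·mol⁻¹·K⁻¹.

Z ≈ 1.372

P = RT/(V_m − b) − a/V_m² = (0.08314)(480)/(0.08775 − 0.03798) − 1.369/(0.08775)²
  = 39.907/0.049770 − 177.79 = 801.83 − 177.79 = 624.04 bar
Z = PV_m/(RT) = (624.04)(0.08775)/((0.08314)(480)) = 54.760/39.907 = 1.372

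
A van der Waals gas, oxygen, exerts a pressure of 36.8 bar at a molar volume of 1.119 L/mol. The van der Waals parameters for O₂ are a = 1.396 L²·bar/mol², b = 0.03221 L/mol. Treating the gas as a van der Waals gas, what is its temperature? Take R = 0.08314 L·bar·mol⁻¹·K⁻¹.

T ≈ 495.6 K

T = (P + a/V_m²)(V_m − b)/R
P + a/V_m² = 36.8 + 1.396/(1.119)² = 37.915 bar
V_m − b = 1.119 − 0.03221 = 1.0868 L/mol
T = (37.915)(1.0868)/0.08314 = 495.6 K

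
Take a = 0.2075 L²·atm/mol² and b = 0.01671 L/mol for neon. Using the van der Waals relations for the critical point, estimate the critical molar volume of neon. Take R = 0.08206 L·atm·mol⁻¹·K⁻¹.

For a van der Waals gas, V_m,c = 3b.
V_m,c = 3×0.01671 = 0.05013 L/mol

V_m,c ≈ 0.05013 L/mol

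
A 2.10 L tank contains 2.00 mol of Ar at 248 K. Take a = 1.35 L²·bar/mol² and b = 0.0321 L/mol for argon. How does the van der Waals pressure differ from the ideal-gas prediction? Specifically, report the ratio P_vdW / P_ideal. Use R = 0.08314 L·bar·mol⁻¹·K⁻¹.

Ideal: P_ideal = nRT/V = (2.00)(0.08314)(248)/2.10 = 19.6369 bar
vdW: P = nRT/(V − nb) − a n²/V² = 41.2374/2.03580 − 5.40000/4.41000 = 20.2561 − 1.22449 = 19.0316 bar
Ratio = 19.0316/19.6369 = 0.9692

P_vdW / P_ideal ≈ 0.9692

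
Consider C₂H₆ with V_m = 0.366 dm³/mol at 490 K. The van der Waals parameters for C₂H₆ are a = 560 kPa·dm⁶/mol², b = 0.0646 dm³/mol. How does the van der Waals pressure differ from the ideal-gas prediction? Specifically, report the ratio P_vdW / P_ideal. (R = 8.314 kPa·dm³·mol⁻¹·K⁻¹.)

P_vdW / P_ideal ≈ 0.8388

Ideal: P_ideal = RT/V_m = (8.314)(490)/0.366 = 11130.8 kPa
vdW: P = RT/(V_m − b) − a/V_m² = 4073.86/0.301400 − 560/0.133956 = 13516.5 − 4180.48 = 9336.0 kPa
Ratio = 9336.0/11130.8 = 0.8388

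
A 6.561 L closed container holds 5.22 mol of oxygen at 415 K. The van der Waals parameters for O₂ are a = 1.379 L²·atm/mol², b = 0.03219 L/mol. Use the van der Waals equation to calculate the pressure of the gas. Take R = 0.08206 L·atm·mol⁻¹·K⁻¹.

P ≈ 26.93 atm

P = nRT/(V − nb) − a n²/V²
nRT/(V − nb) = (5.22)(0.08206)(415)/(6.561 − 5.22×0.03219) = 177.77/6.3930 = 27.807 atm
a n²/V² = (1.379)(5.22)²/(6.561)² = 0.87290 atm
P = 27.807 − 0.87290 = 26.93 atm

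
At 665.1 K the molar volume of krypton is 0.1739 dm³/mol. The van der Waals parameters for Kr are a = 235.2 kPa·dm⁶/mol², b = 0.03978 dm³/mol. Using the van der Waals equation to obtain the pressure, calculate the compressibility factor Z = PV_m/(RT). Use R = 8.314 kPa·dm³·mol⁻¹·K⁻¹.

P = RT/(V_m − b) − a/V_m² = (8.314)(665.1)/(0.1739 − 0.03978) − 235.2/(0.1739)²
  = 5529.6/0.13412 − 7777.5 = 41229 − 7777.5 = 33452 kPa
Z = PV_m/(RT) = (33452)(0.1739)/((8.314)(665.1)) = 5817.3/5529.6 = 1.052

Z ≈ 1.052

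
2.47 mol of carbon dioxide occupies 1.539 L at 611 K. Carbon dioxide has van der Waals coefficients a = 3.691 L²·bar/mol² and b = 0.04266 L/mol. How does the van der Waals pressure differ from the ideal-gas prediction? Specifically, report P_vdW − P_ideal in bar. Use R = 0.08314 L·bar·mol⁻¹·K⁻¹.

Ideal: P_ideal = nRT/V = (2.47)(0.08314)(611)/1.539 = 81.5285 bar
vdW: P = nRT/(V − nb) − a n²/V² = 125.472/1.43363 − 22.5184/2.36852 = 87.5205 − 9.50737 = 78.0131 bar
ΔP = 78.0131 − 81.5285 = -3.515 bar

ΔP ≈ -3.515 bar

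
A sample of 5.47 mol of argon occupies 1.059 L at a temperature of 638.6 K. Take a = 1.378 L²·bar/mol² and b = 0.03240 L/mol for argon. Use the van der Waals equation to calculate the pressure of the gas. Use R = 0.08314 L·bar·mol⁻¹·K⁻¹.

P ≈ 292.6 bar

P = nRT/(V − nb) − a n²/V²
nRT/(V − nb) = (5.47)(0.08314)(638.6)/(1.059 − 5.47×0.03240) = 290.42/0.88177 = 329.36 bar
a n²/V² = (1.378)(5.47)²/(1.059)² = 36.765 bar
P = 329.36 − 36.765 = 292.6 bar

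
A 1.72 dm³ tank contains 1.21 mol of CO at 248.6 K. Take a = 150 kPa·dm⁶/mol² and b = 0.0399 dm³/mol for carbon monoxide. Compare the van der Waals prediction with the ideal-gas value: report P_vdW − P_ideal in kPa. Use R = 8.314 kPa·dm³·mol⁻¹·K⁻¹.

ΔP ≈ -32.2 kPa

Ideal: P_ideal = nRT/V = (1.21)(8.314)(248.6)/1.72 = 1454.01 kPa
vdW: P = nRT/(V − nb) − a n²/V² = 2500.90/1.67172 − 219.615/2.95840 = 1496.00 − 74.2344 = 1421.77 kPa
ΔP = 1421.77 − 1454.01 = -32.2 kPa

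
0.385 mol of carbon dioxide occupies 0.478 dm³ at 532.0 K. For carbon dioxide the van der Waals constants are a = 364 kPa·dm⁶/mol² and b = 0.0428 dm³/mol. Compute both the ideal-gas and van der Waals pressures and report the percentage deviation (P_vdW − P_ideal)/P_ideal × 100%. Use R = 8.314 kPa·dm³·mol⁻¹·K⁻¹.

-3.06 %

Ideal: P_ideal = nRT/V = (0.385)(8.314)(532.0)/0.478 = 3562.50 kPa
vdW: P = nRT/(V − nb) − a n²/V² = 1702.87/0.461522 − 53.9539/0.228484 = 3689.68 − 236.139 = 3453.54 kPa
% deviation = (3453.54 − 3562.50)/3562.50 × 100% = -3.06%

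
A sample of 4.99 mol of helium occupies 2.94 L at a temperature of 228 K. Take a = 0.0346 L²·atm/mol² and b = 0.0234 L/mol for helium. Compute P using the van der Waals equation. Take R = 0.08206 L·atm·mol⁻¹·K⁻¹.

P = nRT/(V − nb) − a n²/V²
nRT/(V − nb) = (4.99)(0.08206)(228)/(2.94 − 4.99×0.0234) = 93.361/2.8232 = 33.069 atm
a n²/V² = (0.0346)(4.99)²/(2.94)² = 0.099674 atm
P = 33.069 − 0.099674 = 32.97 atm

P ≈ 32.97 atm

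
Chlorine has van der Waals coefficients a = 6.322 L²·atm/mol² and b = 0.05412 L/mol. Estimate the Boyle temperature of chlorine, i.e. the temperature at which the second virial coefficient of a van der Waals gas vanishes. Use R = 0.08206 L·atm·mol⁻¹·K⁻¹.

For a van der Waals gas the second virial coefficient B₂ = b − a/(RT) vanishes at T_B = a/(Rb).
T_B = 6.322/(0.08206×0.05412) = 6.322/0.0044411 = 1424 K

T_B ≈ 1424 K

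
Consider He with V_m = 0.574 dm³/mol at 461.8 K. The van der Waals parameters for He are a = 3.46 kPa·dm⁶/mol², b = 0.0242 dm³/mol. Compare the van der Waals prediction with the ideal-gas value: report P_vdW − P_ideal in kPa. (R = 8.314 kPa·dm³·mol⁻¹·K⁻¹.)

Ideal: P_ideal = RT/V_m = (8.314)(461.8)/0.574 = 6688.86 kPa
vdW: P = RT/(V_m − b) − a/V_m² = 3839.41/0.549800 − 3.46/0.329476 = 6983.28 − 10.5015 = 6972.78 kPa
ΔP = 6972.78 − 6688.86 = 283.9 kPa

ΔP ≈ 283.9 kPa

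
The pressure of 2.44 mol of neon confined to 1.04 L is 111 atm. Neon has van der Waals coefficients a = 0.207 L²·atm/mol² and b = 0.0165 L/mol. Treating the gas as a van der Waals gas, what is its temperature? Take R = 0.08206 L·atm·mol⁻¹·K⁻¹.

T ≈ 559.9 K

T = (P + a n²/V²)(V − nb)/(nR)
P + a n²/V² = 111 + (0.207)(2.44)²/(1.04)² = 112.14 atm
V − nb = 1.04 − (2.44)(0.0165) = 0.99974 L
T = (112.14)(0.99974)/((2.44)(0.08206)) = 559.9 K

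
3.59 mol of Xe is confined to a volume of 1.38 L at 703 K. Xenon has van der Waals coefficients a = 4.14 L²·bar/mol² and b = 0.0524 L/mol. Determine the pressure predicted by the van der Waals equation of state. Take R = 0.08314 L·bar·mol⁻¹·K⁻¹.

P = nRT/(V − nb) − a n²/V²
nRT/(V − nb) = (3.59)(0.08314)(703)/(1.38 − 3.59×0.0524) = 209.83/1.1919 = 176.05 bar
a n²/V² = (4.14)(3.59)²/(1.38)² = 28.018 bar
P = 176.05 − 28.018 = 148.0 bar

P ≈ 148.0 bar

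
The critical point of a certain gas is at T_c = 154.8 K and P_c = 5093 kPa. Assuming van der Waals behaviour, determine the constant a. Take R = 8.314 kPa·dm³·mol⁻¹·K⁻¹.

a ≈ 137.2 kPa·dm⁶/mol²

From T_c = 8a/(27Rb) and P_c = a/(27b²): a = 27 R² T_c²/(64 P_c).
a = 27×(8.314)²×(154.8)²/(64×5093) = 44722463/325952 = 137.2 kPa·dm⁶/mol²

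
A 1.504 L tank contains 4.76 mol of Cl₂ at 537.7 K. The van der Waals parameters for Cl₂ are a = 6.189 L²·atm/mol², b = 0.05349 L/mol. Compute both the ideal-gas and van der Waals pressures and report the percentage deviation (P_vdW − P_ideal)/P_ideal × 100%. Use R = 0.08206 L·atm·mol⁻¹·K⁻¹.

-24.01 %

Ideal: P_ideal = nRT/V = (4.76)(0.08206)(537.7)/1.504 = 139.647 atm
vdW: P = nRT/(V − nb) − a n²/V² = 210.029/1.24939 − 140.228/2.26202 = 168.105 − 61.9924 = 106.113 atm
% deviation = (106.113 − 139.647)/139.647 × 100% = -24.01%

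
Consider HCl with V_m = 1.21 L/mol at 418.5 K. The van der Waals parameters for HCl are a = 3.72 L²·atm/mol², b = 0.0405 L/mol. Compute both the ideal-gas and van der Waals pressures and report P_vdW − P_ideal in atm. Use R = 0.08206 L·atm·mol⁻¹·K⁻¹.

ΔP ≈ -1.558 atm

Ideal: P_ideal = RT/V_m = (0.08206)(418.5)/1.21 = 28.3819 atm
vdW: P = RT/(V_m − b) − a/V_m² = 34.3421/1.16950 − 3.72/1.46410 = 29.3648 − 2.54081 = 26.8240 atm
ΔP = 26.8240 − 28.3819 = -1.558 atm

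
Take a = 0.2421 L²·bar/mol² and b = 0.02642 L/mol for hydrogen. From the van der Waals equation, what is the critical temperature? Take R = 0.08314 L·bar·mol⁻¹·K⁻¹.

For a van der Waals gas, T_c = 8a/(27Rb).
T_c = 8×0.2421/(27×0.08314×0.02642) = 1.9368/0.059307 = 32.66 K

T_c ≈ 32.66 K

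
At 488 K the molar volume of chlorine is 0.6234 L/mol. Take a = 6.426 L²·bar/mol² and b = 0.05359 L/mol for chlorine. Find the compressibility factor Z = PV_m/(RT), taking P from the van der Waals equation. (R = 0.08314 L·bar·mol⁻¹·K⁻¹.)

P = RT/(V_m − b) − a/V_m² = (0.08314)(488)/(0.6234 − 0.05359) − 6.426/(0.6234)²
  = 40.572/0.56981 − 16.535 = 71.203 − 16.535 = 54.668 bar
Z = PV_m/(RT) = (54.668)(0.6234)/((0.08314)(488)) = 34.080/40.572 = 0.8400

Z ≈ 0.8400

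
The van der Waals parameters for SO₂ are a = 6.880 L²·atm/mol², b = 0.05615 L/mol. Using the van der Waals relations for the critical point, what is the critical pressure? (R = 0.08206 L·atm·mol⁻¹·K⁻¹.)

For a van der Waals gas, P_c = a/(27b²).
P_c = 6.880/(27×(0.05615)²) = 6.880/0.085126 = 80.82 atm

P_c ≈ 80.82 atm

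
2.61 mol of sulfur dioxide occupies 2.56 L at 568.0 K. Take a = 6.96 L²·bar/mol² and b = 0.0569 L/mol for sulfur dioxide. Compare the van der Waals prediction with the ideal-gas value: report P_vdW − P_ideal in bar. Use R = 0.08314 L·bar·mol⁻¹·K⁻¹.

Ideal: P_ideal = nRT/V = (2.61)(0.08314)(568.0)/2.56 = 48.1459 bar
vdW: P = nRT/(V − nb) − a n²/V² = 123.253/2.41149 − 47.4122/6.55360 = 51.1107 − 7.23453 = 43.8762 bar
ΔP = 43.8762 − 48.1459 = -4.270 bar

ΔP ≈ -4.270 bar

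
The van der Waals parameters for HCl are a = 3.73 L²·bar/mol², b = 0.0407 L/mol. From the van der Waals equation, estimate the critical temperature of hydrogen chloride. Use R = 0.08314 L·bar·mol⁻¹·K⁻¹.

T_c ≈ 326.6 K

For a van der Waals gas, T_c = 8a/(27Rb).
T_c = 8×3.73/(27×0.08314×0.0407) = 29.840/0.091363 = 326.6 K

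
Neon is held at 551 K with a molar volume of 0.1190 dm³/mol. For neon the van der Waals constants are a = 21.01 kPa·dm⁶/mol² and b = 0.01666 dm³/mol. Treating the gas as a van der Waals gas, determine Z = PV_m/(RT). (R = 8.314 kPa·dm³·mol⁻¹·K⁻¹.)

Z ≈ 1.124

P = RT/(V_m − b) − a/V_m² = (8.314)(551)/(0.1190 − 0.01666) − 21.01/(0.1190)²
  = 4581.0/0.10234 − 1483.7 = 44763 − 1483.7 = 43279 kPa
Z = PV_m/(RT) = (43279)(0.1190)/((8.314)(551)) = 5150.2/4581.0 = 1.124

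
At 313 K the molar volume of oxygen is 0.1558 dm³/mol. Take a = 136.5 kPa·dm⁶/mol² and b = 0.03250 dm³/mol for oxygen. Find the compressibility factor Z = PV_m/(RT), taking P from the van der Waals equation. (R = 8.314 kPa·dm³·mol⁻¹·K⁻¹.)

Z ≈ 0.9269

P = RT/(V_m − b) − a/V_m² = (8.314)(313)/(0.1558 − 0.03250) − 136.5/(0.1558)²
  = 2602.3/0.12330 − 5623.4 = 21105 − 5623.4 = 15482 kPa
Z = PV_m/(RT) = (15482)(0.1558)/((8.314)(313)) = 2412.1/2602.3 = 0.9269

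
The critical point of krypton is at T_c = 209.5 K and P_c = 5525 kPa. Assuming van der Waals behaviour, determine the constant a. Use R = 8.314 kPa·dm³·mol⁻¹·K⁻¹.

From T_c = 8a/(27Rb) and P_c = a/(27b²): a = 27 R² T_c²/(64 P_c).
a = 27×(8.314)²×(209.5)²/(64×5525) = 81912817/353600 = 231.7 kPa·dm⁶/mol²

a ≈ 231.7 kPa·dm⁶/mol²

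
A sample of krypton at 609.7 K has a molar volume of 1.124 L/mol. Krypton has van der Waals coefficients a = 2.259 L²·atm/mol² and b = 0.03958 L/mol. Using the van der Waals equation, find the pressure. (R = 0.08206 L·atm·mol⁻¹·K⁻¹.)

P = RT/(V_m − b) − a/V_m²
RT/(V_m − b) = (0.08206)(609.7)/(1.124 − 0.03958) = 50.032/1.0844 = 46.138 atm
a/V_m² = 2.259/(1.124)² = 1.7881 atm
P = 46.138 − 1.7881 = 44.35 atm

P ≈ 44.35 atm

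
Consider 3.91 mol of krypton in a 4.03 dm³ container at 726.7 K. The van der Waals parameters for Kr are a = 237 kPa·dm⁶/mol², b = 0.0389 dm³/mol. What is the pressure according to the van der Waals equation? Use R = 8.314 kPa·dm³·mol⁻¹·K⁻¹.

P ≈ 5869 kPa

P = nRT/(V − nb) − a n²/V²
nRT/(V − nb) = (3.91)(8.314)(726.7)/(4.03 − 3.91×0.0389) = 23623/3.8779 = 6091.7 kPa
a n²/V² = (237)(3.91)²/(4.03)² = 223.10 kPa
P = 6091.7 − 223.10 = 5869 kPa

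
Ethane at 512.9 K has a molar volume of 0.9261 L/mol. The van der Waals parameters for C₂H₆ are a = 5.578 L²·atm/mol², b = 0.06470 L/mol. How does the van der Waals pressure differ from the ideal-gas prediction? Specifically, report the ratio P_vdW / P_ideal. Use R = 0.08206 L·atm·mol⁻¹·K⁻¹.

Ideal: P_ideal = RT/V_m = (0.08206)(512.9)/0.9261 = 45.4471 atm
vdW: P = RT/(V_m − b) − a/V_m² = 42.0886/0.861400 − 5.578/0.857661 = 48.8607 − 6.50374 = 42.3570 atm
Ratio = 42.3570/45.4471 = 0.9320

P_vdW / P_ideal ≈ 0.9320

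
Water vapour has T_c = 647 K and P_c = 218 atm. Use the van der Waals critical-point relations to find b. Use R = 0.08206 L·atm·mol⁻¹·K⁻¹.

From T_c = 8a/(27Rb) and P_c = a/(27b²): b = R T_c/(8 P_c).
b = (0.08206)(647)/(8×218) = 53.093/1744.0 = 0.03044 L/mol

b ≈ 0.03044 L/mol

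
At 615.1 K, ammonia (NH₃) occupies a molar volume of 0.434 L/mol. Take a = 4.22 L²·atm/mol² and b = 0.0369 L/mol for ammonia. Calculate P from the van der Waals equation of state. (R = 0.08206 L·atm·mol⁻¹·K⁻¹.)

P ≈ 104.7 atm

P = RT/(V_m − b) − a/V_m²
RT/(V_m − b) = (0.08206)(615.1)/(0.434 − 0.0369) = 50.475/0.39710 = 127.11 atm
a/V_m² = 4.22/(0.434)² = 22.404 atm
P = 127.11 − 22.404 = 104.7 atm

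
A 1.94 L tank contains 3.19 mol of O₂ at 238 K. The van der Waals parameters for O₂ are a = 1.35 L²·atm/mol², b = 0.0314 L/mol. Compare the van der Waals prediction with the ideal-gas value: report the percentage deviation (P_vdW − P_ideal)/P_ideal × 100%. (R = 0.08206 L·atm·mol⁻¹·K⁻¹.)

Ideal: P_ideal = nRT/V = (3.19)(0.08206)(238)/1.94 = 32.1142 atm
vdW: P = nRT/(V − nb) − a n²/V² = 62.3016/1.83983 − 13.7377/3.76360 = 33.8627 − 3.65015 = 30.2126 atm
% deviation = (30.2126 − 32.1142)/32.1142 × 100% = -5.92%

-5.92 %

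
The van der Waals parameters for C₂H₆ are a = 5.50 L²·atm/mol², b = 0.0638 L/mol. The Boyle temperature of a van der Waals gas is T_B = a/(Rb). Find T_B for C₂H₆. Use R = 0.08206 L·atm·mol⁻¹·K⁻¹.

For a van der Waals gas the second virial coefficient B₂ = b − a/(RT) vanishes at T_B = a/(Rb).
T_B = 5.50/(0.08206×0.0638) = 5.50/0.0052354 = 1051 K

T_B ≈ 1051 K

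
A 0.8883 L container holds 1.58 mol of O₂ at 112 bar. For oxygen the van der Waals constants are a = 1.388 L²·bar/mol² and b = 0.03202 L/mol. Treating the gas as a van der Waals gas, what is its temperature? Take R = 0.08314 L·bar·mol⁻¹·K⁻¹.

T ≈ 742.2 K

T = (P + a n²/V²)(V − nb)/(nR)
P + a n²/V² = 112 + (1.388)(1.58)²/(0.8883)² = 116.39 bar
V − nb = 0.8883 − (1.58)(0.03202) = 0.83771 L
T = (116.39)(0.83771)/((1.58)(0.08314)) = 742.2 K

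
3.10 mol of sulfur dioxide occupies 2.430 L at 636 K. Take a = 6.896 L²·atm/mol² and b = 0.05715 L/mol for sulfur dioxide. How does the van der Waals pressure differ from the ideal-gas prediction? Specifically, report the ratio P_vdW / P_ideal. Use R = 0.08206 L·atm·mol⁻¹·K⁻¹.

Ideal: P_ideal = nRT/V = (3.10)(0.08206)(636)/2.430 = 66.5800 atm
vdW: P = nRT/(V − nb) − a n²/V² = 161.789/2.25284 − 66.2706/5.90490 = 71.8156 − 11.2230 = 60.5926 atm
Ratio = 60.5926/66.5800 = 0.9101

P_vdW / P_ideal ≈ 0.9101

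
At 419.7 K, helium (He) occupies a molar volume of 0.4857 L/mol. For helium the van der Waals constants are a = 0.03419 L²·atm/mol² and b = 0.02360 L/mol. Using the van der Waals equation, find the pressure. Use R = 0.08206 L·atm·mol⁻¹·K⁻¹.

P = RT/(V_m − b) − a/V_m²
RT/(V_m − b) = (0.08206)(419.7)/(0.4857 − 0.02360) = 34.441/0.46210 = 74.531 atm
a/V_m² = 0.03419/(0.4857)² = 0.14493 atm
P = 74.531 − 0.14493 = 74.39 atm

P ≈ 74.39 atm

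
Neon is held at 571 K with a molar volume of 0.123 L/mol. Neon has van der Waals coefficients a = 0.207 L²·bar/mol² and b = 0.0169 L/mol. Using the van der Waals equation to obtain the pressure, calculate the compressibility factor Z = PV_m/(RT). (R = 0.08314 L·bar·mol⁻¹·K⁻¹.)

P = RT/(V_m − b) − a/V_m² = (0.08314)(571)/(0.123 − 0.0169) − 0.207/(0.123)²
  = 47.473/0.10610 − 13.682 = 447.44 − 13.682 = 433.76 bar
Z = PV_m/(RT) = (433.76)(0.123)/((0.08314)(571)) = 53.352/47.473 = 1.124

Z ≈ 1.124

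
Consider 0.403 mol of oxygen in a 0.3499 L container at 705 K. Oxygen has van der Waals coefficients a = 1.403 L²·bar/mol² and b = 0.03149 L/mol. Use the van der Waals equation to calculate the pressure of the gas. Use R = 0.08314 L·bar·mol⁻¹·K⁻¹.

P ≈ 68.19 bar

P = nRT/(V − nb) − a n²/V²
nRT/(V − nb) = (0.403)(0.08314)(705)/(0.3499 − 0.403×0.03149) = 23.621/0.33721 = 70.048 bar
a n²/V² = (1.403)(0.403)²/(0.3499)² = 1.8611 bar
P = 70.048 − 1.8611 = 68.19 bar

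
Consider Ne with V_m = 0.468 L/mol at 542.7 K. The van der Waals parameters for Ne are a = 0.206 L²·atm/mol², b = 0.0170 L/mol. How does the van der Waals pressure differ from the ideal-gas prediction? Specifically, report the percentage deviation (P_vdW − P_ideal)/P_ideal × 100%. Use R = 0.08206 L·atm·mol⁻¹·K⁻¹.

2.78 %

Ideal: P_ideal = RT/V_m = (0.08206)(542.7)/0.468 = 95.1580 atm
vdW: P = RT/(V_m − b) − a/V_m² = 44.5340/0.451000 − 0.206/0.219024 = 98.7450 − 0.940536 = 97.8045 atm
% deviation = (97.8045 − 95.1580)/95.1580 × 100% = 2.78%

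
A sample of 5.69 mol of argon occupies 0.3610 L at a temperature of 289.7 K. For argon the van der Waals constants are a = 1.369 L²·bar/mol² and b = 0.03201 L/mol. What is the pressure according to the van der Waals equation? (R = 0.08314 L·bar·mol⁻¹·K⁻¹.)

P ≈ 426.1 bar

P = nRT/(V − nb) − a n²/V²
nRT/(V − nb) = (5.69)(0.08314)(289.7)/(0.3610 − 5.69×0.03201) = 137.05/0.17886 = 766.24 bar
a n²/V² = (1.369)(5.69)²/(0.3610)² = 340.11 bar
P = 766.24 − 340.11 = 426.1 bar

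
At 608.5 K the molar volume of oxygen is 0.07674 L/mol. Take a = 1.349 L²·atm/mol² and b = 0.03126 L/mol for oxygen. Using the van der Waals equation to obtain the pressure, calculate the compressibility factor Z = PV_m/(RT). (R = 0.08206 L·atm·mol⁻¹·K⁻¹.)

P = RT/(V_m − b) − a/V_m² = (0.08206)(608.5)/(0.07674 − 0.03126) − 1.349/(0.07674)²
  = 49.934/0.045480 − 229.07 = 1097.9 − 229.07 = 868.8 atm
Z = PV_m/(RT) = (868.8)(0.07674)/((0.08206)(608.5)) = 66.672/49.934 = 1.335

Z ≈ 1.335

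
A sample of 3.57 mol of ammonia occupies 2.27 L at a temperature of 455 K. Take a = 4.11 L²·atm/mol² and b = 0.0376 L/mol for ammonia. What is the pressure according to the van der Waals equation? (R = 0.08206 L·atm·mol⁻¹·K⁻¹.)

P = nRT/(V − nb) − a n²/V²
nRT/(V − nb) = (3.57)(0.08206)(455)/(2.27 − 3.57×0.0376) = 133.29/2.1358 = 62.408 atm
a n²/V² = (4.11)(3.57)²/(2.27)² = 10.165 atm
P = 62.408 − 10.165 = 52.24 atm

P ≈ 52.24 atm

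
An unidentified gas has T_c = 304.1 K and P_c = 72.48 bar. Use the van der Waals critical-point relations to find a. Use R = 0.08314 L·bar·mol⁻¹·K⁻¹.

a ≈ 3.721 L²·bar/mol²

From T_c = 8a/(27Rb) and P_c = a/(27b²): a = 27 R² T_c²/(64 P_c).
a = 27×(0.08314)²×(304.1)²/(64×72.48) = 17259/4638.7 = 3.721 L²·bar/mol²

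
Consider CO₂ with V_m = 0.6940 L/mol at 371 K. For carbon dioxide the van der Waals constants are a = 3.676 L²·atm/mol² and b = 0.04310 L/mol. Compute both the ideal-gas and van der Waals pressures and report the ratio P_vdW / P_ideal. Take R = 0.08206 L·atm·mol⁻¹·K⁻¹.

Ideal: P_ideal = RT/V_m = (0.08206)(371)/0.6940 = 43.8678 atm
vdW: P = RT/(V_m − b) − a/V_m² = 30.4443/0.650900 − 3.676/0.481636 = 46.7726 − 7.63232 = 39.1403 atm
Ratio = 39.1403/43.8678 = 0.8922

P_vdW / P_ideal ≈ 0.8922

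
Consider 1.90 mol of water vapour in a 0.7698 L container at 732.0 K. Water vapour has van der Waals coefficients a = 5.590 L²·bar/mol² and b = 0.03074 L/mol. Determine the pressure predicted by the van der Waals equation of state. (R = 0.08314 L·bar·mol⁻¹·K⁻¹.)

P = nRT/(V − nb) − a n²/V²
nRT/(V − nb) = (1.90)(0.08314)(732.0)/(0.7698 − 1.90×0.03074) = 115.63/0.71139 = 162.54 bar
a n²/V² = (5.590)(1.90)²/(0.7698)² = 34.054 bar
P = 162.54 − 34.054 = 128.5 bar

P ≈ 128.5 bar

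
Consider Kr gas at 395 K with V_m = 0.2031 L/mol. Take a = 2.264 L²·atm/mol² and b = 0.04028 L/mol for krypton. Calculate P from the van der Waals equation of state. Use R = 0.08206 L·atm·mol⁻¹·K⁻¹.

P = RT/(V_m − b) − a/V_m²
RT/(V_m − b) = (0.08206)(395)/(0.2031 − 0.04028) = 32.414/0.16282 = 199.08 atm
a/V_m² = 2.264/(0.2031)² = 54.885 atm
P = 199.08 − 54.885 = 144.2 atm

P ≈ 144.2 atm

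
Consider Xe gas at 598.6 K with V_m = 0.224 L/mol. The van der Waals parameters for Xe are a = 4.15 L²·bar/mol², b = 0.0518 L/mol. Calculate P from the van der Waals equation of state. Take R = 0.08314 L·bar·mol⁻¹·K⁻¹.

P ≈ 206.3 bar

P = RT/(V_m − b) − a/V_m²
RT/(V_m − b) = (0.08314)(598.6)/(0.224 − 0.0518) = 49.768/0.17220 = 289.01 bar
a/V_m² = 4.15/(0.224)² = 82.709 bar
P = 289.01 − 82.709 = 206.3 bar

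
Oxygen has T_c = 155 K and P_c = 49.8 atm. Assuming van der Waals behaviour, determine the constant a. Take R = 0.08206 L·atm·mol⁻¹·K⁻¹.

a ≈ 1.371 L²·atm/mol²

From T_c = 8a/(27Rb) and P_c = a/(27b²): a = 27 R² T_c²/(64 P_c).
a = 27×(0.08206)²×(155)²/(64×49.8) = 4368.1/3187.2 = 1.371 L²·atm/mol²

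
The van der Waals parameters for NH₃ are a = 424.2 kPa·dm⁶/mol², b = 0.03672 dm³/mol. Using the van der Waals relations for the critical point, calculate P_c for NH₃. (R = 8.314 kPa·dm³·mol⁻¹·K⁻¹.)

For a van der Waals gas, P_c = a/(27b²).
P_c = 424.2/(27×(0.03672)²) = 424.2/0.036406 = 11652 kPa

P_c ≈ 11652 kPa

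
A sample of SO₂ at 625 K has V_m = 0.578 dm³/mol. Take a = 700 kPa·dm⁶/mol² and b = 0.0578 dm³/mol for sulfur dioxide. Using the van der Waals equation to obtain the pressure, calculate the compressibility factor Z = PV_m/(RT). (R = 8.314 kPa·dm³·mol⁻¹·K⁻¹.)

Z ≈ 0.8780

P = RT/(V_m − b) − a/V_m² = (8.314)(625)/(0.578 − 0.0578) − 700/(0.578)²
  = 5196.3/0.52020 − 2095.3 = 9989.0 − 2095.3 = 7893.7 kPa
Z = PV_m/(RT) = (7893.7)(0.578)/((8.314)(625)) = 4562.6/5196.3 = 0.8780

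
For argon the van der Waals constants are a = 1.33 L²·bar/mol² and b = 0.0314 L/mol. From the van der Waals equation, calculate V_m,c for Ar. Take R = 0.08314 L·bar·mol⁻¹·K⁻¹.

For a van der Waals gas, V_m,c = 3b.
V_m,c = 3×0.0314 = 0.09420 L/mol

V_m,c ≈ 0.09420 L/mol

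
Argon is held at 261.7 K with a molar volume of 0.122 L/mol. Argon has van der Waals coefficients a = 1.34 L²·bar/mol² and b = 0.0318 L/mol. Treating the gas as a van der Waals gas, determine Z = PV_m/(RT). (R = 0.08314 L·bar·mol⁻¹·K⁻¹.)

Z ≈ 0.8477

P = RT/(V_m − b) − a/V_m² = (0.08314)(261.7)/(0.122 − 0.0318) − 1.34/(0.122)²
  = 21.758/0.090200 − 90.030 = 241.22 − 90.030 = 151.19 bar
Z = PV_m/(RT) = (151.19)(0.122)/((0.08314)(261.7)) = 18.445/21.758 = 0.8477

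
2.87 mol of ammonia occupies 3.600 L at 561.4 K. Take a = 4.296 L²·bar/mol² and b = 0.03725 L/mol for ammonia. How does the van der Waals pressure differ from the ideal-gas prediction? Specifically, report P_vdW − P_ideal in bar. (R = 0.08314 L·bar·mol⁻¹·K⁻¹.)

Ideal: P_ideal = nRT/V = (2.87)(0.08314)(561.4)/3.600 = 37.2102 bar
vdW: P = nRT/(V − nb) − a n²/V² = 133.957/3.49309 − 35.3857/12.9600 = 38.3491 − 2.73038 = 35.6187 bar
ΔP = 35.6187 − 37.2102 = -1.592 bar

ΔP ≈ -1.592 bar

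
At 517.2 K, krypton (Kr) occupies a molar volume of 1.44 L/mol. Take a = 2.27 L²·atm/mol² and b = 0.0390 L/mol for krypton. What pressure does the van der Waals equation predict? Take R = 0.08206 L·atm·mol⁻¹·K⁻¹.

P ≈ 29.20 atm

P = RT/(V_m − b) − a/V_m²
RT/(V_m − b) = (0.08206)(517.2)/(1.44 − 0.0390) = 42.441/1.4010 = 30.293 atm
a/V_m² = 2.27/(1.44)² = 1.0947 atm
P = 30.293 − 1.0947 = 29.20 atm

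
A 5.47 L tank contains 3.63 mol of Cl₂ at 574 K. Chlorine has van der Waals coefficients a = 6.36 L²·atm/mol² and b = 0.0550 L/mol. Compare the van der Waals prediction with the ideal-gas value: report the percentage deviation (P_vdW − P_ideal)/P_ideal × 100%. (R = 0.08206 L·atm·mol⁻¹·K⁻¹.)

-5.17 %

Ideal: P_ideal = nRT/V = (3.63)(0.08206)(574)/5.47 = 31.2581 atm
vdW: P = nRT/(V − nb) − a n²/V² = 170.982/5.27035 − 83.8051/29.9209 = 32.4422 − 2.80089 = 29.6413 atm
% deviation = (29.6413 − 31.2581)/31.2581 × 100% = -5.17%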